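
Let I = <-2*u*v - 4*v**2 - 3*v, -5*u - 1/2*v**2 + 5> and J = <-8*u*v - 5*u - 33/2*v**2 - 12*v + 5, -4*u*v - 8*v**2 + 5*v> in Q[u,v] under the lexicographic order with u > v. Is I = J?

No, the ideals differ.

Since reduced Gröbner bases are canonical representatives of ideals under a given ordering, it suffices to compute and compare them.
Buchberger on the first generating set:
f_1 = -2*u*v - 4*v**2 - 3*v, LT = u*v.
f_2 = -5*u - 1/2*v**2 + 5, LT = u.

S(f_1,f_2): lcm = u*v. S = -1/10*v**3 + 2*v**2 + 5/2*v.
  leading term v**3: no divisor's leading term divides it; move -1/10*v**3 to the remainder.
  leading term v**2: no divisor's leading term divides it; move 2*v**2 to the remainder.
  leading term v: no divisor's leading term divides it; move 5/2*v to the remainder.
  remainder -1/10*v**3 + 2*v**2 + 5/2*v ≠ 0; add g_3 = -1/10*v**3 + 2*v**2 + 5/2*v to the basis.

S(f_1,g_3): lcm = u*v**3. S = 20*u*v**2 + 25*u*v + 2*v**4 + 3/2*v**3.
  leading term u*v**2: subtract (-10*v)·f_1 from 20*u*v**2 + 25*u*v + 2*v**4 + 3/2*v**3 → 25*u*v + 2*v**4 - 77/2*v**3 - 30*v**2
  leading term u*v: subtract (-25/2)·f_1 from 25*u*v + 2*v**4 - 77/2*v**3 - 30*v**2 → 2*v**4 - 77/2*v**3 - 80*v**2 - 75/2*v
  leading term v**4: subtract (-20*v)·g_3 from 2*v**4 - 77/2*v**3 - 80*v**2 - 75/2*v → 3/2*v**3 - 30*v**2 - 75/2*v
  leading term v**3: subtract (-15)·g_3 from 3/2*v**3 - 30*v**2 - 75/2*v → 0
  remainder 0.

S(f_2,g_3): leading monomials are coprime, so the S-polynomial reduces to 0 (Buchberger's first criterion).
Every S-polynomial of the final basis reduces to 0, so we have a Gröbner basis.
Inter-reduce: drop elements whose leading term is divisible by another's, tail-reduce, and make monic.
Reduced Gröbner basis: {u + 1/10*v**2 - 1, v**3 - 20*v**2 - 25*v}.

Buchberger on the second generating set:
h_1 = -8*u*v - 5*u - 33/2*v**2 - 12*v + 5, LT = u*v.
h_2 = -4*u*v - 8*v**2 + 5*v, LT = u*v.

S(h_1,h_2): lcm = u*v. S = 5/8*u + 1/16*v**2 + 11/4*v - 5/8.
  leading term u: no divisor's leading term divides it; move 5/8*u to the remainder.
  leading term v**2: no divisor's leading term divides it; move 1/16*v**2 to the remainder.
  leading term v: no divisor's leading term divides it; move 11/4*v to the remainder.
  leading term 1: no divisor's leading term divides it; move -5/8 to the remainder.
  remainder 5/8*u + 1/16*v**2 + 11/4*v - 5/8 ≠ 0; add k_3 = 5/8*u + 1/16*v**2 + 11/4*v - 5/8 to the basis.

S(h_1,k_3): lcm = u*v. S = 5/8*u - 1/10*v**3 - 187/80*v**2 + 5/2*v - 5/8.
  leading term u: subtract (1)·k_3 from 5/8*u - 1/10*v**3 - 187/80*v**2 + 5/2*v - 5/8 → -1/10*v**3 - 12/5*v**2 - 1/4*v
  leading term v**3: no divisor's leading term divides it; move -1/10*v**3 to the remainder.
  leading term v**2: no divisor's leading term divides it; move -12/5*v**2 to the remainder.
  leading term v: no divisor's leading term divides it; move -1/4*v to the remainder.
  remainder -1/10*v**3 - 12/5*v**2 - 1/4*v ≠ 0; add k_4 = -1/10*v**3 - 12/5*v**2 - 1/4*v to the basis.

S(h_2,k_3): lcm = u*v. S = -1/10*v**3 - 12/5*v**2 - 1/4*v.
  leading term v**3: subtract (1)·k_4 from -1/10*v**3 - 12/5*v**2 - 1/4*v → 0
  remainder 0.

S(h_1,k_4): lcm = u*v**3. S = -187/8*u*v**2 - 5/2*u*v + 33/16*v**4 + 3/2*v**3 - 5/8*v**2.
  leading term u*v**2: subtract (187/64*v)·h_1 from -187/8*u*v**2 - 5/2*u*v + 33/16*v**4 + 3/2*v**3 - 5/8*v**2 → 775/64*u*v + 33/16*v**4 + 6363/128*v**3 + 551/16*v**2 - 935/64*v
  leading term u*v: subtract (-775/512)·h_1 from 775/64*u*v + 33/16*v**4 + 6363/128*v**3 + 551/16*v**2 - 935/64*v → -3875/512*u + 33/16*v**4 + 6363/128*v**3 + 9689/1024*v**2 - 4195/128*v + 3875/512
  leading term u: subtract (-775/64)·k_3 from -3875/512*u + 33/16*v**4 + 6363/128*v**3 + 9689/1024*v**2 - 4195/128*v + 3875/512 → 33/16*v**4 + 6363/128*v**3 + 327/32*v**2 + 135/256*v
  leading term v**4: subtract (-165/8*v)·k_4 from 33/16*v**4 + 6363/128*v**3 + 327/32*v**2 + 135/256*v → 27/128*v**3 + 81/16*v**2 + 135/256*v
  leading term v**3: subtract (-135/64)·k_4 from 27/128*v**3 + 81/16*v**2 + 135/256*v → 0
  remainder 0.

S(h_2,k_4): lcm = u*v**3. S = -24*u*v**2 - 5/2*u*v + 2*v**4 - 5/4*v**3.
  leading term u*v**2: subtract (3*v)·h_1 from -24*u*v**2 - 5/2*u*v + 2*v**4 - 5/4*v**3 → 25/2*u*v + 2*v**4 + 193/4*v**3 + 36*v**2 - 15*v
  leading term u*v: subtract (-25/16)·h_1 from 25/2*u*v + 2*v**4 + 193/4*v**3 + 36*v**2 - 15*v → -125/16*u + 2*v**4 + 193/4*v**3 + 327/32*v**2 - 135/4*v + 125/16
  leading term u: subtract (-25/2)·k_3 from -125/16*u + 2*v**4 + 193/4*v**3 + 327/32*v**2 - 135/4*v + 125/16 → 2*v**4 + 193/4*v**3 + 11*v**2 + 5/8*v
  leading term v**4: subtract (-20*v)·k_4 from 2*v**4 + 193/4*v**3 + 11*v**2 + 5/8*v → 1/4*v**3 + 6*v**2 + 5/8*v
  leading term v**3: subtract (-5/2)·k_4 from 1/4*v**3 + 6*v**2 + 5/8*v → 0
  remainder 0.

S(k_3,k_4): leading monomials are coprime, so the S-polynomial reduces to 0 (Buchberger's first criterion).
Every S-polynomial of the final basis reduces to 0, so we have a Gröbner basis.
Inter-reduce: drop elements whose leading term is divisible by another's, tail-reduce, and make monic.
Reduced Gröbner basis: {u + 1/10*v**2 + 22/5*v - 1, v**3 + 24*v**2 + 5/2*v}.

These differ, so the ideals are not equal.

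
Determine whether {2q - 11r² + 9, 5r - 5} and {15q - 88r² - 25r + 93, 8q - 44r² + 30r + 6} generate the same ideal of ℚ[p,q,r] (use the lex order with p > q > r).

Equality of ideals is decidable: compute both reduced Gröbner bases (unique for the ordering) and check whether they agree.
Buchberger on the first generating set:
f_1 = 2q - 11r² + 9, LT = q.
f_2 = 5r - 5, LT = r.

The S-polynomials (S(f_1,f_2)) all reduce to 0 modulo the current basis, so we have a Gröbner basis.
Inter-reduce: drop elements whose leading term is divisible by another's, tail-reduce, and make monic.
Reduced Gröbner basis: {q - 1, r - 1}.

Buchberger on the second generating set:
h_1 = 15q - 88r² - 25r + 93, LT = q.
h_2 = 8q - 44r² + 30r + 6, LT = q.

S(h_1,h_2): lcm = q. S = -11/30r² - 65/12r + 109/20.
  leading term r²: no divisor's leading term divides it; move -11/30r² to the remainder.
  leading term r: no divisor's leading term divides it; move -65/12r to the remainder.
  leading term 1: no divisor's leading term divides it; move 109/20 to the remainder.
  remainder -11/30r² - 65/12r + 109/20 ≠ 0; add k_3 = -11/30r² - 65/12r + 109/20 to the basis.

The other S-polynomials (S(h_1,k_3), S(h_2,k_3)) all reduce to 0 modulo the current basis, so we have a Gröbner basis.
Inter-reduce: drop elements whose leading term is divisible by another's, tail-reduce, and make monic.
Reduced Gröbner basis: {q + 85r - 81, r² + 325/22r - 327/22}.

The bases are distinct; the ideals are different.

No, the ideals differ.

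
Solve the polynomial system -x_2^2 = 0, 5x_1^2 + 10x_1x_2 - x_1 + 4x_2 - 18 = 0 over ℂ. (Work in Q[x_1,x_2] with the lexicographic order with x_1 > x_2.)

{(-9/5, 0), (2, 0)}

Compute a lex Gröbner basis by Buchberger's algorithm.
f_1 = -x_2^2, LT = x_2^2.
f_2 = 5x_1^2 + 10x_1x_2 - x_1 + 4x_2 - 18, LT = x_1^2.

The S-polynomials (S(f_1,f_2)) all reduce to 0 modulo the current basis, so we have a Gröbner basis.
Inter-reduce: drop elements whose leading term is divisible by another's, tail-reduce, and make monic.
Reduced Gröbner basis: {x_1^2 + 2x_1x_2 - 1/5x_1 + 4/5x_2 - 18/5, x_2^2}.

The lex basis is triangular: the last element involves only x_2. Solving x_2^2 = 0 gives x_2 ∈ {0}; substituting each value into the earlier elements determines the remaining variables.
  x_2 = 0: the earlier basis element becomes x_1^2 - 1/5x_1 - 18/5 = 0, giving x_1 = -9/5, 2 — points (-9/5, 0), (2, 0).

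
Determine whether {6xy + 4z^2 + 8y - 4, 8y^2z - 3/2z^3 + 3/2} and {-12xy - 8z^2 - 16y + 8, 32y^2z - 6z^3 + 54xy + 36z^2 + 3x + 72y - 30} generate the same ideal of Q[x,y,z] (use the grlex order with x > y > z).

No, the ideals differ.

For a fixed monomial order, each ideal has a unique reduced Gröbner basis; comparing bases decides equality.
Buchberger on the first generating set:
f_1 = 6xy + 4z^2 + 8y - 4, LT = xy.
f_2 = 8y^2z - 3/2z^3 + 3/2, LT = y^2z.

S(f_1,f_2): lcm = xy^2z. S = 3/16xz^3 + 2/3yz^3 + 4/3y^2z - 2/3yz - 3/16x.
  reduce S modulo (f_1, f_2):
  remainder 3/16xz^3 + 2/3yz^3 + 1/4z^3 - 2/3yz - 3/16x - 1/4 ≠ 0; add g_3 = 3/16xz^3 + 2/3yz^3 + 1/4z^3 - 2/3yz - 3/16x - 1/4 to the basis.

The other S-polynomials (S(f_1,g_3), S(f_2,g_3)) all reduce to 0 modulo the current basis, so we have a Gröbner basis.
Inter-reduce: drop elements whose leading term is divisible by another's, tail-reduce, and make monic.
Reduced Gröbner basis: {xz^3 + 32/9yz^3 + 4/3z^3 - 32/9yz - x - 4/3, y^2z - 3/16z^3 + 3/16, xy + 2/3z^2 + 4/3y - 2/3}.

Buchberger on the second generating set:
h_1 = -12xy - 8z^2 - 16y + 8, LT = xy.
h_2 = 32y^2z - 6z^3 + 54xy + 36z^2 + 3x + 72y - 30, LT = y^2z.

S(h_1,h_2): lcm = xy^2z. S = 3/16xz^3 + 2/3yz^3 - 27/16x^2y - 9/8xz^2 + 4/3y^2z - 3/32x^2 - 9/4xy - 2/3yz + 15/16x.
  reduce S modulo (h_1, h_2):
  remainder 3/16xz^3 + 2/3yz^3 + 1/4z^3 - 3/32x^2 - 2/3yz - 5/16x - 1/4 ≠ 0; add k_3 = 3/16xz^3 + 2/3yz^3 + 1/4z^3 - 3/32x^2 - 2/3yz - 5/16x - 1/4 to the basis.

The other S-polynomials (S(h_1,k_3), S(h_2,k_3)) all reduce to 0 modulo the current basis, so we have a Gröbner basis.
Inter-reduce: drop elements whose leading term is divisible by another's, tail-reduce, and make monic.
Reduced Gröbner basis: {xz^3 + 32/9yz^3 + 4/3z^3 - 1/2x^2 - 32/9yz - 5/3x - 4/3, y^2z - 3/16z^3 + 3/32x + 3/16, xy + 2/3z^2 + 4/3y - 2/3}.

Since the reduced bases disagree, the two ideals are not the same.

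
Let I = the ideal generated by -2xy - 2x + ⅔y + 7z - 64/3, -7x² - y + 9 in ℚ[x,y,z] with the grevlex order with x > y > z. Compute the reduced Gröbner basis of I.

G = {x² + 1/7y - 9/7, xy + x - ⅓y - 7/2z + 32/3, y² + 49/2xz - 77x - 65/9y + 49/6z - 305/9}

f_1 = -2xy - 2x + ⅔y + 7z - 64/3, LT = xy.
f_2 = -7x² - y + 9, LT = x².

S(f_1,f_2): lcm = x²y. S = x² - ⅓xy - 1/7y² - 7/2xz + 32/3x + 9/7y.
  leading term x²: subtract (-1/7)·f_2 from x² - ⅓xy - 1/7y² - 7/2xz + 32/3x + 9/7y → -⅓xy - 1/7y² - 7/2xz + 32/3x + 8/7y + 9/7
  leading term xy: subtract (⅙)·f_1 from -⅓xy - 1/7y² - 7/2xz + 32/3x + 8/7y + 9/7 → -1/7y² - 7/2xz + 11x + 65/63y - 7/6z + 305/63
  leading term y²: no divisor's leading term divides it; move -1/7y² to the remainder.
  leading term xz: no divisor's leading term divides it; move -7/2xz to the remainder.
  leading term x: no divisor's leading term divides it; move 11x to the remainder.
  leading term y: no divisor's leading term divides it; move 65/63y to the remainder.
  leading term z: no divisor's leading term divides it; move -7/6z to the remainder.
  leading term 1: no divisor's leading term divides it; move 305/63 to the remainder.
  remainder -1/7y² - 7/2xz + 11x + 65/63y - 7/6z + 305/63 ≠ 0; add g_3 = -1/7y² - 7/2xz + 11x + 65/63y - 7/6z + 305/63 to the basis.

The other S-polynomials (S(f_1,g_3), S(f_2,g_3)) all reduce to 0 modulo the current basis, so we have a Gröbner basis.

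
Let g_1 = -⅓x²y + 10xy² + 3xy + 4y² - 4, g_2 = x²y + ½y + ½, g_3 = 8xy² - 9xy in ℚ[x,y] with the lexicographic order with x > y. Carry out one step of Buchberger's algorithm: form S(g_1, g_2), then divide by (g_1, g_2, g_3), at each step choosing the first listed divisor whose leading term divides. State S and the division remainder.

S(g_1, g_2) = -30xy² - 9xy - 12y² - ½y + 23/2; remainder on division = -171/4xy - 12y² - ½y + 23/2.

lcm(LM(g_1), LM(g_2)) = x²y.
S = (lcm/LT(g_1))·g_1 − (lcm/LT(g_2))·g_2 = -30xy² - 9xy - 12y² - ½y + 23/2.
Reduce S modulo (g_1, g_2, g_3) in that order:
  leading term xy²: subtract (-15/4)·g_3 from -30xy² - 9xy - 12y² - ½y + 23/2 → -171/4xy - 12y² - ½y + 23/2
  leading term xy: no divisor's leading term divides it; move -171/4xy to the remainder.
  leading term y²: no divisor's leading term divides it; move -12y² to the remainder.
  leading term y: no divisor's leading term divides it; move -½y to the remainder.
  leading term 1: no divisor's leading term divides it; move 23/2 to the remainder.
The remainder -171/4xy - 12y² - ½y + 23/2 is nonzero, so it would be added as the next basis element.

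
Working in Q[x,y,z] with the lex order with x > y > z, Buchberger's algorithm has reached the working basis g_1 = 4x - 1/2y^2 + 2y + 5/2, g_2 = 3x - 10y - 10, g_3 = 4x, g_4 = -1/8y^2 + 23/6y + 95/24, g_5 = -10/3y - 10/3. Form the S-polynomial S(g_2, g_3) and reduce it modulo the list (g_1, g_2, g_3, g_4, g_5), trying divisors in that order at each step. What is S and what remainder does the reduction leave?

S(g_2, g_3) = -10/3y - 10/3; remainder on division = 0.

lcm(LM(g_2), LM(g_3)) = x.
S = (lcm/LT(g_2))·g_2 − (lcm/LT(g_3))·g_3 = -10/3y - 10/3.
Reduce S modulo (g_1, g_2, g_3, g_4, g_5) in that order:
  leading term y: subtract (1)·g_5 from -10/3y - 10/3 → 0
The remainder is 0, so this S-polynomial contributes no new basis element.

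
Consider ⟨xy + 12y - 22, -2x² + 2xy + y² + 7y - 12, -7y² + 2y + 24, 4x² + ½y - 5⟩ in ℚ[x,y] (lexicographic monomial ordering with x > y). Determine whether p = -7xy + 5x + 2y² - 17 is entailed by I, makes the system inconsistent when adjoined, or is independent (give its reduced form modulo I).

First compute the reduced Gröbner basis of I by Buchberger's algorithm.
f_1 = xy + 12y - 22, LT = xy.
f_2 = -2x² + 2xy + y² + 7y - 12, LT = x².
f_3 = -7y² + 2y + 24, LT = y².
f_4 = 4x² + ½y - 5, LT = x².

S(f_1,f_2): lcm = x²y. S = xy² + 12xy - 22x + ½y³ + 7/2y² - 6y.
  leading term xy²: subtract (y)·f_1 from xy² + 12xy - 22x + ½y³ + 7/2y² - 6y → 12xy - 22x + ½y³ - 17/2y² + 16y
  leading term xy: subtract (12)·f_1 from 12xy - 22x + ½y³ - 17/2y² + 16y → -22x + ½y³ - 17/2y² - 128y + 264
  leading term x: no divisor's leading term divides it; move -22x to the remainder.
  leading term y³: subtract (-1/14y)·f_3 from ½y³ - 17/2y² - 128y + 264 → -117/14y² - 884/7y + 264
  leading term y²: subtract (117/98)·f_3 from -117/14y² - 884/7y + 264 → -6305/49y + 11532/49
  leading term y: no divisor's leading term divides it; move -6305/49y to the remainder.
  leading term 1: no divisor's leading term divides it; move 11532/49 to the remainder.
  remainder -22x - 6305/49y + 11532/49 ≠ 0; add h_5 = -22x - 6305/49y + 11532/49 to the basis.

S(f_1,f_3): lcm = xy². S = 2/7xy + 24/7x + 12y² - 22y.
  leading term xy: subtract (2/7)·f_1 from 2/7xy + 24/7x + 12y² - 22y → 24/7x + 12y² - 178/7y + 44/7
  leading term x: subtract (-12/77)·h_5 from 24/7x + 12y² - 178/7y + 44/7 → 12y² - 171602/3773y + 162100/3773
  leading term y²: subtract (-12/7)·f_3 from 12y² - 171602/3773y + 162100/3773 → -158666/3773y + 317332/3773
  leading term y: no divisor's leading term divides it; move -158666/3773y to the remainder.
  leading term 1: no divisor's leading term divides it; move 317332/3773 to the remainder.
  remainder -158666/3773y + 317332/3773 ≠ 0; add h_6 = -158666/3773y + 317332/3773 to the basis.

The other S-polynomials (S(f_1,f_4), S(f_2,f_3), S(f_2,f_4), S(f_3,f_4), S(f_1,h_5), S(f_2,h_5), S(f_3,h_5), S(f_4,h_5), S(f_1,h_6), S(f_2,h_6), S(f_3,h_6), S(f_4,h_6), S(h_5,h_6)) all reduce to 0 modulo the current basis, so we have a Gröbner basis.
Inter-reduce: drop elements whose leading term is divisible by another's, tail-reduce, and make monic.
Reduced Gröbner basis: {x + 1, y - 2}.
Label its elements g_1 = x + 1, g_2 = y - 2.

Reduce p = -7xy + 5x + 2y² - 17 modulo G:
  leading term xy: subtract (-7y)·g_1 from -7xy + 5x + 2y² - 17 → 5x + 2y² + 7y - 17
  leading term x: subtract (5)·g_1 from 5x + 2y² + 7y - 17 → 2y² + 7y - 22
  leading term y²: subtract (2y)·g_2 from 2y² + 7y - 22 → 11y - 22
  leading term y: subtract (11)·g_2 from 11y - 22 → 0
  normal form = 0.
Since the normal form is 0, p ∈ I.

-7xy + 5x + 2y² - 17 lies in I (it reduces to 0).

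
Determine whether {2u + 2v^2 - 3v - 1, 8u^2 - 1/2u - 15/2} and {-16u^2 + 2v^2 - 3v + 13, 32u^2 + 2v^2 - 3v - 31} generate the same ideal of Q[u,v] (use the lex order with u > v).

Equality of ideals is decidable: compute both reduced Gröbner bases (unique for the ordering) and check whether they agree.
Buchberger on the first generating set:
f_1 = 2u + 2v^2 - 3v - 1, LT = u.
f_2 = 8u^2 - 1/2u - 15/2, LT = u^2.

S(f_1,f_2): lcm = u^2. S = uv^2 - 3/2uv - 7/16u + 15/16.
  leading term uv^2: subtract (1/2v^2)·f_1 from uv^2 - 3/2uv - 7/16u + 15/16 → -3/2uv - 7/16u - v^4 + 3/2v^3 + 1/2v^2 + 15/16
  leading term uv: subtract (-3/4v)·f_1 from -3/2uv - 7/16u - v^4 + 3/2v^3 + 1/2v^2 + 15/16 → -7/16u - v^4 + 3v^3 - 7/4v^2 - 3/4v + 15/16
  leading term u: subtract (-7/32)·f_1 from -7/16u - v^4 + 3v^3 - 7/4v^2 - 3/4v + 15/16 → -v^4 + 3v^3 - 21/16v^2 - 45/32v + 23/32
  leading term v^4: no divisor's leading term divides it; move -v^4 to the remainder.
  leading term v^3: no divisor's leading term divides it; move 3v^3 to the remainder.
  leading term v^2: no divisor's leading term divides it; move -21/16v^2 to the remainder.
  leading term v: no divisor's leading term divides it; move -45/32v to the remainder.
  leading term 1: no divisor's leading term divides it; move 23/32 to the remainder.
  remainder -v^4 + 3v^3 - 21/16v^2 - 45/32v + 23/32 ≠ 0; add g_3 = -v^4 + 3v^3 - 21/16v^2 - 45/32v + 23/32 to the basis.

S(f_1,g_3): leading monomials are coprime, so the S-polynomial reduces to 0 (Buchberger's first criterion).
S(f_2,g_3): leading monomials are coprime, so the S-polynomial reduces to 0 (Buchberger's first criterion).
Every S-polynomial of the final basis reduces to 0, so we have a Gröbner basis.
Inter-reduce: drop elements whose leading term is divisible by another's, tail-reduce, and make monic.
Reduced Gröbner basis: {u + v^2 - 3/2v - 1/2, v^4 - 3v^3 + 21/16v^2 + 45/32v - 23/32}.

Buchberger on the second generating set:
h_1 = -16u^2 + 2v^2 - 3v + 13, LT = u^2.
h_2 = 32u^2 + 2v^2 - 3v - 31, LT = u^2.

S(h_1,h_2): lcm = u^2. S = -3/16v^2 + 9/32v + 5/32.
  leading term v^2: no divisor's leading term divides it; move -3/16v^2 to the remainder.
  leading term v: no divisor's leading term divides it; move 9/32v to the remainder.
  leading term 1: no divisor's leading term divides it; move 5/32 to the remainder.
  remainder -3/16v^2 + 9/32v + 5/32 ≠ 0; add k_3 = -3/16v^2 + 9/32v + 5/32 to the basis.

S(h_1,k_3): leading monomials are coprime, so the S-polynomial reduces to 0 (Buchberger's first criterion).
S(h_2,k_3): leading monomials are coprime, so the S-polynomial reduces to 0 (Buchberger's first criterion).
Every S-polynomial of the final basis reduces to 0, so we have a Gröbner basis.
Inter-reduce: drop elements whose leading term is divisible by another's, tail-reduce, and make monic.
Reduced Gröbner basis: {u^2 - 11/12, v^2 - 3/2v - 5/6}.

These differ, so the ideals are not equal.

No, the ideals differ.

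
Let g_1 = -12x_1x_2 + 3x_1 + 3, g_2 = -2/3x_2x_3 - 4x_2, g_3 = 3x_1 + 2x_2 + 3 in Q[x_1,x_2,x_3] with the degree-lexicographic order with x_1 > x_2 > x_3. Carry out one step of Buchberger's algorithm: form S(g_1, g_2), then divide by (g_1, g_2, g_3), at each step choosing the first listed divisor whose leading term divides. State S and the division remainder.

lcm(LM(g_1), LM(g_2)) = x_1x_2x_3.
S = (lcm/LT(g_1))·g_1 − (lcm/LT(g_2))·g_2 = -6x_1x_2 - 1/4x_1x_3 - 1/4x_3.
Reduce S modulo (g_1, g_2, g_3) in that order:
  leading term x_1x_2: subtract (1/2)·g_1 from -6x_1x_2 - 1/4x_1x_3 - 1/4x_3 → -1/4x_1x_3 - 3/2x_1 - 1/4x_3 - 3/2
  leading term x_1x_3: subtract (-1/12x_3)·g_3 from -1/4x_1x_3 - 3/2x_1 - 1/4x_3 - 3/2 → 1/6x_2x_3 - 3/2x_1 - 3/2
  leading term x_2x_3: subtract (-1/4)·g_2 from 1/6x_2x_3 - 3/2x_1 - 3/2 → -3/2x_1 - x_2 - 3/2
  leading term x_1: subtract (-1/2)·g_3 from -3/2x_1 - x_2 - 3/2 → 0
The remainder is 0, so this S-polynomial contributes no new basis element.

S(g_1, g_2) = -6x_1x_2 - 1/4x_1x_3 - 1/4x_3; remainder on division = 0.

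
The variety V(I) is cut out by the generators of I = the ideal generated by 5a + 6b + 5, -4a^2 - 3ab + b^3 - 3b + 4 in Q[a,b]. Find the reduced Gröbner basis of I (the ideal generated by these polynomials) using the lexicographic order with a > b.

G = {a + 6/5b + 1, b^3 - 54/25b^2 - 48/5b}

f_1 = 5a + 6b + 5, LT = a.
f_2 = -4a^2 - 3ab + b^3 - 3b + 4, LT = a^2.

S(f_1,f_2): lcm = a^2. S = 9/20ab + a + 1/4b^3 - 3/4b + 1.
  leading term ab: subtract (9/100b)·f_1 from 9/20ab + a + 1/4b^3 - 3/4b + 1 → a + 1/4b^3 - 27/50b^2 - 6/5b + 1
  leading term a: subtract (1/5)·f_1 from a + 1/4b^3 - 27/50b^2 - 6/5b + 1 → 1/4b^3 - 27/50b^2 - 12/5b
  leading term b^3: no divisor's leading term divides it; move 1/4b^3 to the remainder.
  leading term b^2: no divisor's leading term divides it; move -27/50b^2 to the remainder.
  leading term b: no divisor's leading term divides it; move -12/5b to the remainder.
  remainder 1/4b^3 - 27/50b^2 - 12/5b ≠ 0; add g_3 = 1/4b^3 - 27/50b^2 - 12/5b to the basis.

The other S-polynomials (S(f_1,g_3), S(f_2,g_3)) all reduce to 0 modulo the current basis, so we have a Gröbner basis.
Inter-reduce: drop elements whose leading term is divisible by another's, tail-reduce, and make monic.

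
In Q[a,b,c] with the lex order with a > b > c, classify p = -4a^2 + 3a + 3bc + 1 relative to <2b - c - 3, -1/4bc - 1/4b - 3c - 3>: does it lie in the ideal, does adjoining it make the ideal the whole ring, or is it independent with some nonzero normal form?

First compute the reduced Gröbner basis of I by Buchberger's algorithm.
f_1 = 2b - c - 3, LT = b.
f_2 = -1/4bc - 1/4b - 3c - 3, LT = bc.

S(f_1,f_2): lcm = bc. S = -b - 1/2c^2 - 27/2c - 12.
  leading term b: subtract (-1/2)·f_1 from -b - 1/2c^2 - 27/2c - 12 → -1/2c^2 - 14c - 27/2
  leading term c^2: no divisor's leading term divides it; move -1/2c^2 to the remainder.
  leading term c: no divisor's leading term divides it; move -14c to the remainder.
  leading term 1: no divisor's leading term divides it; move -27/2 to the remainder.
  remainder -1/2c^2 - 14c - 27/2 ≠ 0; add h_3 = -1/2c^2 - 14c - 27/2 to the basis.

The other S-polynomials (S(f_1,h_3), S(f_2,h_3)) all reduce to 0 modulo the current basis, so we have a Gröbner basis.
Inter-reduce: drop elements whose leading term is divisible by another's, tail-reduce, and make monic.
Reduced Gröbner basis: {b - 1/2c - 3/2, c^2 + 28c + 27}.
Label its elements g_1 = b - 1/2c - 3/2, g_2 = c^2 + 28c + 27.

Reduce p = -4a^2 + 3a + 3bc + 1 modulo G:
  leading term a^2: no divisor's leading term divides it; move -4a^2 to the remainder.
  leading term a: no divisor's leading term divides it; move 3a to the remainder.
  leading term bc: subtract (3c)·g_1 from 3bc + 1 → 3/2c^2 + 9/2c + 1
  leading term c^2: subtract (3/2)·g_2 from 3/2c^2 + 9/2c + 1 → -75/2c - 79/2
  leading term c: no divisor's leading term divides it; move -75/2c to the remainder.
  leading term 1: no divisor's leading term divides it; move -79/2 to the remainder.
  normal form = -4a^2 + 3a - 75/2c - 79/2.
The normal form is nonzero, so p ∉ I. Since p minus its normal form lies in I, I + (p) = I + (r) where r = -4a^2 + 3a - 75/2c - 79/2; decide whether this ideal is the whole ring.
Run Buchberger on G together with r (pairs among the g_i already reduce to 0 since G is a Gröbner basis):
g_1 = b - 1/2c - 3/2, LT = b.
g_2 = c^2 + 28c + 27, LT = c^2.
r = -4a^2 + 3a - 75/2c - 79/2, LT = a^2.

The S-polynomials (S(g_1,g_2), S(g_1,r), S(g_2,r)) all reduce to 0 modulo the current basis, so we have a Gröbner basis.
Inter-reduce: drop elements whose leading term is divisible by another's, tail-reduce, and make monic.
Reduced Gröbner basis: {a^2 - 3/4a + 75/8c + 79/8, b - 1/2c - 3/2, c^2 + 28c + 27}.
The reduced Gröbner basis of I + (p) is {a^2 - 3/4a + 75/8c + 79/8, b - 1/2c - 3/2, c^2 + 28c + 27} ≠ {1}, a proper ideal, so the enlarged system stays consistent: p is independent of I, with normal form -4a^2 + 3a - 75/2c - 79/2.

The remainder on division by a Gröbner basis is unique — it is the normal form.

-4a^2 + 3a + 3bc + 1 is independent of I; its normal form modulo I is -4a^2 + 3a - 75/2c - 79/2.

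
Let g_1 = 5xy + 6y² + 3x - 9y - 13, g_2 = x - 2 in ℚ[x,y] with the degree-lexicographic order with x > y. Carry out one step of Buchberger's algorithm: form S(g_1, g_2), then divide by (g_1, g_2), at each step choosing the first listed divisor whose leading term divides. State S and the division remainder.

lcm(LM(g_1), LM(g_2)) = xy.
S = (lcm/LT(g_1))·g_1 − (lcm/LT(g_2))·g_2 = 6/5y² + ⅗x + ⅕y - 13/5.
Reduce S modulo (g_1, g_2) in that order:
  leading term y²: no divisor's leading term divides it; move 6/5y² to the remainder.
  leading term x: subtract (⅗)·g_2 from ⅗x + ⅕y - 13/5 → ⅕y - 7/5
  leading term y: no divisor's leading term divides it; move ⅕y to the remainder.
  leading term 1: no divisor's leading term divides it; move -7/5 to the remainder.
The remainder 6/5y² + ⅕y - 7/5 is nonzero, so it would be added as the next basis element.

S(g_1, g_2) = 6/5y² + ⅗x + ⅕y - 13/5; remainder on division = 6/5y² + ⅕y - 7/5.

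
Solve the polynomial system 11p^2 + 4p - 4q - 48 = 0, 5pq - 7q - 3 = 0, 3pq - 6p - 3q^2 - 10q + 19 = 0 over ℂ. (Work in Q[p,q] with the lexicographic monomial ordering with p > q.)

{(2, 1)}

Compute a lex Gröbner basis by Buchberger's algorithm.
f_1 = 11p^2 + 4p - 4q - 48, LT = p^2.
f_2 = 5pq - 7q - 3, LT = pq.
f_3 = 3pq - 6p - 3q^2 - 10q + 19, LT = pq.

S(f_1,f_2): lcm = p^2q. S = 97/55pq + 3/5p - 4/11q^2 - 48/11q.
  reduce S modulo (f_1, f_2, f_3):
  remainder 3/5p - 4/11q^2 - 521/275q + 291/275 ≠ 0; add h_4 = 3/5p - 4/11q^2 - 521/275q + 291/275 to the basis.

S(f_1,f_3): lcm = p^2q. S = 2p^2 + pq^2 + 122/33pq - 19/3p - 4/11q^2 - 48/11q.
  reduce S modulo (f_1, f_2, f_3, h_4):
  remainder -17657/5445q^2 - 109744/5445q + 42467/1815 ≠ 0; add h_5 = -17657/5445q^2 - 109744/5445q + 42467/1815 to the basis.

S(f_2,f_3): lcm = pq. S = 2p + q^2 + 29/15q - 104/15.
  reduce S modulo (f_1, f_2, f_3, h_4, h_5):
  remainder -1456853/264855q + 1456853/264855 ≠ 0; add h_6 = -1456853/264855q + 1456853/264855 to the basis.

The other S-polynomials (S(f_1,h_4), S(f_2,h_4), S(f_3,h_4), S(f_1,h_5), S(f_2,h_5), S(f_3,h_5), S(h_4,h_5), S(f_1,h_6), S(f_2,h_6), S(f_3,h_6), S(h_4,h_6), S(h_5,h_6)) all reduce to 0 modulo the current basis, so we have a Gröbner basis.
Inter-reduce: drop elements whose leading term is divisible by another's, tail-reduce, and make monic.
Reduced Gröbner basis: {p - 2, q - 1}.

The lex basis is triangular: the last element involves only q. Solving q - 1 = 0 gives q ∈ {1}; substituting each value into the earlier elements determines the remaining variables.
  q = 1: the earlier basis element becomes p - 2 = 0, giving p = 2 — point (2, 1).
A lex Gröbner basis triangularizes the system, enabling back-substitution.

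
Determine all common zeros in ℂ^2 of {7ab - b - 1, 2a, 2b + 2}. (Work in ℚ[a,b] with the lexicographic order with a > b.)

{(0, -1)}

Compute a lex Gröbner basis by Buchberger's algorithm.
f_1 = 7ab - b - 1, LT = ab.
f_2 = 2a, LT = a.
f_3 = 2b + 2, LT = b.

S(f_1,f_2): lcm = ab. S = -1/7b - 1/7.
  leading term b: subtract (-1/14)·f_3 from -1/7b - 1/7 → 0
  remainder 0.

S(f_1,f_3): lcm = ab. S = -a - 1/7b - 1/7.
  leading term a: subtract (-½)·f_2 from -a - 1/7b - 1/7 → -1/7b - 1/7
  leading term b: subtract (-1/14)·f_3 from -1/7b - 1/7 → 0
  remainder 0.

S(f_2,f_3): leading monomials are coprime, so the S-polynomial reduces to 0 (Buchberger's first criterion).
Every S-polynomial of the final basis reduces to 0, so we have a Gröbner basis.
Inter-reduce: drop elements whose leading term is divisible by another's, tail-reduce, and make monic.
Reduced Gröbner basis: {a, b + 1}.

A lex Gröbner basis eliminates variables successively. Here b + 1 depends only on b, with roots {-1}; lifting each root through the earlier basis elements recovers the full solutions.
  b = -1: the earlier basis element becomes a = 0, giving a = 0 — point (0, -1).
Each listed point satisfies every original equation (direct substitution).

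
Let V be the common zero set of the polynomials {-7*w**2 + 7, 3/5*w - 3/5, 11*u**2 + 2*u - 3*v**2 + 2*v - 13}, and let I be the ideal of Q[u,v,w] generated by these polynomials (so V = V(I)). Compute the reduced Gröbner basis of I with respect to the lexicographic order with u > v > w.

G = {u**2 + 2/11*u - 3/11*v**2 + 2/11*v - 13/11, w - 1}

f_1 = -7*w**2 + 7, LT = w**2.
f_2 = 3/5*w - 3/5, LT = w.
f_3 = 11*u**2 + 2*u - 3*v**2 + 2*v - 13, LT = u**2.

The S-polynomials (S(f_1,f_2), S(f_1,f_3), S(f_2,f_3)) all reduce to 0 modulo the current basis, so we have a Gröbner basis.
Inter-reduce: drop elements whose leading term is divisible by another's, tail-reduce, and make monic.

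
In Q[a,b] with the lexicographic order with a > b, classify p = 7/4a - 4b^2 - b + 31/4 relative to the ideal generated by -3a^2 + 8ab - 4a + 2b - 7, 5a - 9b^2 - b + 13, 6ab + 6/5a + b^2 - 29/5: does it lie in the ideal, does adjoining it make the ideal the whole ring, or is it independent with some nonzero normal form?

Adjoining 7/4a - 4b^2 - b + 31/4 makes the ideal the whole ring: the system is inconsistent.

First compute the reduced Gröbner basis of I by Buchberger's algorithm.
f_1 = -3a^2 + 8ab - 4a + 2b - 7, LT = a^2.
f_2 = 5a - 9b^2 - b + 13, LT = a.
f_3 = 6ab + 6/5a + b^2 - 29/5, LT = ab.

S(f_1,f_2): lcm = a^2. S = 9/5ab^2 - 37/15ab - 19/15a - 2/3b + 7/3.
  leading term ab^2: subtract (9/25b^2)·f_2 from 9/5ab^2 - 37/15ab - 19/15a - 2/3b + 7/3 → -37/15ab - 19/15a + 81/25b^4 + 9/25b^3 - 117/25b^2 - 2/3b + 7/3
  leading term ab: subtract (-37/75b)·f_2 from -37/15ab - 19/15a + 81/25b^4 + 9/25b^3 - 117/25b^2 - 2/3b + 7/3 → -19/15a + 81/25b^4 - 102/25b^3 - 388/75b^2 + 431/75b + 7/3
  leading term a: subtract (-19/75)·f_2 from -19/15a + 81/25b^4 - 102/25b^3 - 388/75b^2 + 431/75b + 7/3 → 81/25b^4 - 102/25b^3 - 559/75b^2 + 412/75b + 422/75
  leading term b^4: no divisor's leading term divides it; move 81/25b^4 to the remainder.
  leading term b^3: no divisor's leading term divides it; move -102/25b^3 to the remainder.
  leading term b^2: no divisor's leading term divides it; move -559/75b^2 to the remainder.
  leading term b: no divisor's leading term divides it; move 412/75b to the remainder.
  leading term 1: no divisor's leading term divides it; move 422/75 to the remainder.
  remainder 81/25b^4 - 102/25b^3 - 559/75b^2 + 412/75b + 422/75 ≠ 0; add h_4 = 81/25b^4 - 102/25b^3 - 559/75b^2 + 412/75b + 422/75 to the basis.

S(f_1,f_3): lcm = a^2b. S = -1/5a^2 - 17/6ab^2 + 4/3ab + 29/30a - 2/3b^2 + 7/3b.
  leading term a^2: subtract (1/15)·f_1 from -1/5a^2 - 17/6ab^2 + 4/3ab + 29/30a - 2/3b^2 + 7/3b → -17/6ab^2 + 4/5ab + 37/30a - 2/3b^2 + 11/5b + 7/15
  leading term ab^2: subtract (-17/30b^2)·f_2 from -17/6ab^2 + 4/5ab + 37/30a - 2/3b^2 + 11/5b + 7/15 → 4/5ab + 37/30a - 51/10b^4 - 17/30b^3 + 67/10b^2 + 11/5b + 7/15
  leading term ab: subtract (4/25b)·f_2 from 4/5ab + 37/30a - 51/10b^4 - 17/30b^3 + 67/10b^2 + 11/5b + 7/15 → 37/30a - 51/10b^4 + 131/150b^3 + 343/50b^2 + 3/25b + 7/15
  leading term a: subtract (37/150)·f_2 from 37/30a - 51/10b^4 + 131/150b^3 + 343/50b^2 + 3/25b + 7/15 → -51/10b^4 + 131/150b^3 + 227/25b^2 + 11/30b - 137/50
  leading term b^4: subtract (-85/54)·h_4 from -51/10b^4 + 131/150b^3 + 227/25b^2 + 11/30b - 137/50 → -2497/450b^3 - 10741/4050b^2 + 7301/810b + 24773/4050
  leading term b^3: no divisor's leading term divides it; move -2497/450b^3 to the remainder.
  leading term b^2: no divisor's leading term divides it; move -10741/4050b^2 to the remainder.
  leading term b: no divisor's leading term divides it; move 7301/810b to the remainder.
  leading term 1: no divisor's leading term divides it; move 24773/4050 to the remainder.
  remainder -2497/450b^3 - 10741/4050b^2 + 7301/810b + 24773/4050 ≠ 0; add h_5 = -2497/450b^3 - 10741/4050b^2 + 7301/810b + 24773/4050 to the basis.

S(f_2,f_3): lcm = ab. S = -1/5a - 9/5b^3 - 11/30b^2 + 13/5b + 29/30.
  leading term a: subtract (-1/25)·f_2 from -1/5a - 9/5b^3 - 11/30b^2 + 13/5b + 29/30 → -9/5b^3 - 109/150b^2 + 64/25b + 223/150
  leading term b^3: subtract (810/2497)·h_5 from -9/5b^3 - 109/150b^2 + 64/25b + 223/150 → 50057/374550b^2 - 22717/62425b - 186359/374550
  leading term b^2: no divisor's leading term divides it; move 50057/374550b^2 to the remainder.
  leading term b: no divisor's leading term divides it; move -22717/62425b to the remainder.
  leading term 1: no divisor's leading term divides it; move -186359/374550 to the remainder.
  remainder 50057/374550b^2 - 22717/62425b - 186359/374550 ≠ 0; add h_6 = 50057/374550b^2 - 22717/62425b - 186359/374550 to the basis.

S(f_3,h_4): lcm = ab^4. S = 197/135ab^3 + 559/243ab^2 - 412/243ab - 422/243a + 1/6b^5 - 29/30b^3.
  leading term ab^3: subtract (197/675b^3)·f_2 from 197/135ab^3 + 559/243ab^2 - 412/243ab - 422/243a + 1/6b^5 - 29/30b^3 → 559/243ab^2 - 412/243ab - 422/243a + 419/150b^5 + 197/675b^4 - 6427/1350b^3
  leading term ab^2: subtract (559/1215b^2)·f_2 from 559/243ab^2 - 412/243ab - 422/243a + 419/150b^5 + 197/675b^4 - 6427/1350b^3 → -412/243ab - 422/243a + 419/150b^5 + 2992/675b^4 - 52253/12150b^3 - 7267/1215b^2
  leading term ab: subtract (-412/1215b)·f_2 from -412/243ab - 422/243a + 419/150b^5 + 2992/675b^4 - 52253/12150b^3 - 7267/1215b^2 → -422/243a + 419/150b^5 + 2992/675b^4 - 89333/12150b^3 - 7679/1215b^2 + 5356/1215b
  leading term a: subtract (-422/1215)·f_2 from -422/243a + 419/150b^5 + 2992/675b^4 - 89333/12150b^3 - 7679/1215b^2 + 5356/1215b → 419/150b^5 + 2992/675b^4 - 89333/12150b^3 - 11477/1215b^2 + 4934/1215b + 5486/1215
  leading term b^5: subtract (419/486b)·h_4 from 419/150b^5 + 2992/675b^4 - 89333/12150b^3 - 11477/1215b^2 + 4934/1215b + 5486/1215 → 16099/2025b^4 - 16889/18225b^3 - 258469/18225b^2 - 14399/18225b + 5486/1215
  leading term b^4: subtract (16099/6561)·h_4 from 16099/2025b^4 - 16889/18225b^3 - 258469/18225b^2 - 14399/18225b + 5486/1215 → 496699/54675b^3 + 2020678/492075b^2 - 7021561/492075b - 4571948/492075
  leading term b^3: subtract (-993398/606771)·h_5 from 496699/54675b^3 + 2020678/492075b^2 - 7021561/492075b - 4571948/492075 → -32156777/136523475b^2 + 66573242/136523475b + 98730019/136523475
  leading term b^2: subtract (-64313554/36491553)·h_6 from -32156777/136523475b^2 + 66573242/136523475b + 98730019/136523475 → -84147076/547373295b - 84147076/547373295
  leading term b: no divisor's leading term divides it; move -84147076/547373295b to the remainder.
  leading term 1: no divisor's leading term divides it; move -84147076/547373295 to the remainder.
  remainder -84147076/547373295b - 84147076/547373295 ≠ 0; add h_7 = -84147076/547373295b - 84147076/547373295 to the basis.

The other S-polynomials (S(f_1,h_4), S(f_2,h_4), S(f_1,h_5), S(f_2,h_5), S(f_3,h_5), S(h_4,h_5), S(f_1,h_6), S(f_2,h_6), S(f_3,h_6), S(h_4,h_6), S(h_5,h_6), S(f_1,h_7), S(f_2,h_7), S(f_3,h_7), S(h_4,h_7), S(h_5,h_7), S(h_6,h_7)) all reduce to 0 modulo the current basis, so we have a Gröbner basis.
Inter-reduce: drop elements whose leading term is divisible by another's, tail-reduce, and make monic.
Reduced Gröbner basis: {a + 1, b + 1}.
Label its elements g_1 = a + 1, g_2 = b + 1.

Reduce p = 7/4a - 4b^2 - b + 31/4 modulo G:
  leading term a: subtract (7/4)·g_1 from 7/4a - 4b^2 - b + 31/4 → -4b^2 - b + 6
  leading term b^2: subtract (-4b)·g_2 from -4b^2 - b + 6 → 3b + 6
  leading term b: subtract (3)·g_2 from 3b + 6 → 3
  leading term 1: no divisor's leading term divides it; move 3 to the remainder.
  normal form = 3.
The normal form is nonzero, so p ∉ I. Since p minus its normal form lies in I, I + (p) = I + (r) where r = 3; decide whether this ideal is the whole ring.
Here r = 3 is a nonzero constant, hence a unit: 1 ∈ I + (p), the Gröbner basis of I + (p) is {1}, and the enlarged system has no common solution — adjoining p is inconsistent.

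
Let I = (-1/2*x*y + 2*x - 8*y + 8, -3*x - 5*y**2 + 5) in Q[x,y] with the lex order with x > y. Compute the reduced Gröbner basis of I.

G = {x + 5/3*y**2 - 5/3, y**3 - 4*y**2 - 53/5*y + 68/5}

Buchberger's algorithm terminates because the ascending chain of leading-term ideals stabilizes.

f_1 = -1/2*x*y + 2*x - 8*y + 8, LT = x*y.
f_2 = -3*x - 5*y**2 + 5, LT = x.

S(f_1,f_2): lcm = x*y. S = -4*x - 5/3*y**3 + 53/3*y - 16.
  reduce S modulo (f_1, f_2):
  remainder -5/3*y**3 + 20/3*y**2 + 53/3*y - 68/3 ≠ 0; add g_3 = -5/3*y**3 + 20/3*y**2 + 53/3*y - 68/3 to the basis.

The other S-polynomials (S(f_1,g_3), S(f_2,g_3)) all reduce to 0 modulo the current basis, so we have a Gröbner basis.
Inter-reduce: drop elements whose leading term is divisible by another's, tail-reduce, and make monic.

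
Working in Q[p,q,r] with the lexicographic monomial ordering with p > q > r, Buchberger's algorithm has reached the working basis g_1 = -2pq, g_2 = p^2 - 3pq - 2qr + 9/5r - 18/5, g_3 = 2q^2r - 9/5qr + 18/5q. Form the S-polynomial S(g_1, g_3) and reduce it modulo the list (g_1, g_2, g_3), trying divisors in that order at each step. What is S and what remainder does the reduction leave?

S(g_1, g_3) = 9/10pqr - 9/5pq; remainder on division = 0.

lcm(LM(g_1), LM(g_3)) = pq^2r.
S = (lcm/LT(g_1))·g_1 − (lcm/LT(g_3))·g_3 = 9/10pqr - 9/5pq.
Reduce S modulo (g_1, g_2, g_3) in that order:
  leading term pqr: subtract (-9/20r)·g_1 from 9/10pqr - 9/5pq → -9/5pq
  leading term pq: subtract (9/10)·g_1 from -9/5pq → 0
The remainder is 0, so this S-polynomial contributes no new basis element.
An S-polynomial is built so that the two leading terms cancel; whether anything survives reduction is exactly the Gröbner-basis criterion.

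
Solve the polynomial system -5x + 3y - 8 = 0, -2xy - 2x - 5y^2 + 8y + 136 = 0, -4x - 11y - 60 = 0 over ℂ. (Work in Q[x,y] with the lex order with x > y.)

{(-4, -4)}

Compute a lex Gröbner basis by Buchberger's algorithm.
f_1 = -5x + 3y - 8, LT = x.
f_2 = -2xy - 2x - 5y^2 + 8y + 136, LT = xy.
f_3 = -4x - 11y - 60, LT = x.

S(f_1,f_2): lcm = xy. S = -x - 31/10y^2 + 28/5y + 68.
  reduce S modulo (f_1, f_2, f_3):
  remainder -31/10y^2 + 5y + 348/5 ≠ 0; add h_4 = -31/10y^2 + 5y + 348/5 to the basis.

S(f_1,f_3): lcm = x. S = -67/20y - 67/5.
  reduce S modulo (f_1, f_2, f_3, h_4):
  remainder -67/20y - 67/5 ≠ 0; add h_5 = -67/20y - 67/5 to the basis.

The other S-polynomials (S(f_2,f_3), S(f_1,h_4), S(f_2,h_4), S(f_3,h_4), S(f_1,h_5), S(f_2,h_5), S(f_3,h_5), S(h_4,h_5)) all reduce to 0 modulo the current basis, so we have a Gröbner basis.
Inter-reduce: drop elements whose leading term is divisible by another's, tail-reduce, and make monic.
Reduced Gröbner basis: {x + 4, y + 4}.

Since the basis is lex-ordered, y + 4 is univariate in y. Its roots are {-4}. Back-substituting each root into the other basis elements fixes the other coordinates.
  y = -4: the earlier basis element becomes x + 4 = 0, giving x = -4 — point (-4, -4).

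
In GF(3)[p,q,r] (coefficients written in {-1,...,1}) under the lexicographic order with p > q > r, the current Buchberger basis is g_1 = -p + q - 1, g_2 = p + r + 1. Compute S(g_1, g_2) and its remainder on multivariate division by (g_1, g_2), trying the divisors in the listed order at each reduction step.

S(g_1, g_2) = -q - r; remainder on division = -q - r.

lcm(LM(g_1), LM(g_2)) = p.
S = (lcm/LT(g_1))·g_1 − (lcm/LT(g_2))·g_2 = -q - r.
Reduce S modulo (g_1, g_2) in that order:
  leading term q: no divisor's leading term divides it; move -q to the remainder.
  leading term r: no divisor's leading term divides it; move -r to the remainder.
The remainder -q - r is nonzero, so it would be added as the next basis element.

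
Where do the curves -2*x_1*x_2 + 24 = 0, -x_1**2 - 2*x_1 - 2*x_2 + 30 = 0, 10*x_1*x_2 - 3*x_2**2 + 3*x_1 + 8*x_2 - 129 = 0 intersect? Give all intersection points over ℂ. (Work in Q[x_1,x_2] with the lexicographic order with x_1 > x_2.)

Compute a lex Gröbner basis by Buchberger's algorithm.
f_1 = -2*x_1*x_2 + 24, LT = x_1*x_2.
f_2 = -x_1**2 - 2*x_1 - 2*x_2 + 30, LT = x_1**2.
f_3 = 10*x_1*x_2 + 3*x_1 - 3*x_2**2 + 8*x_2 - 129, LT = x_1*x_2.

S(f_1,f_2): lcm = x_1**2*x_2. S = -2*x_1*x_2 - 12*x_1 - 2*x_2**2 + 30*x_2.
  leading term x_1*x_2: subtract (1)·f_1 from -2*x_1*x_2 - 12*x_1 - 2*x_2**2 + 30*x_2 → -12*x_1 - 2*x_2**2 + 30*x_2 - 24
  leading term x_1: no divisor's leading term divides it; move -12*x_1 to the remainder.
  leading term x_2**2: no divisor's leading term divides it; move -2*x_2**2 to the remainder.
  leading term x_2: no divisor's leading term divides it; move 30*x_2 to the remainder.
  leading term 1: no divisor's leading term divides it; move -24 to the remainder.
  remainder -12*x_1 - 2*x_2**2 + 30*x_2 - 24 ≠ 0; add h_4 = -12*x_1 - 2*x_2**2 + 30*x_2 - 24 to the basis.

S(f_1,f_3): lcm = x_1*x_2. S = -3/10*x_1 + 3/10*x_2**2 - 4/5*x_2 + 9/10.
  leading term x_1: subtract (1/40)·h_4 from -3/10*x_1 + 3/10*x_2**2 - 4/5*x_2 + 9/10 → 7/20*x_2**2 - 31/20*x_2 + 3/2
  leading term x_2**2: no divisor's leading term divides it; move 7/20*x_2**2 to the remainder.
  leading term x_2: no divisor's leading term divides it; move -31/20*x_2 to the remainder.
  leading term 1: no divisor's leading term divides it; move 3/2 to the remainder.
  remainder 7/20*x_2**2 - 31/20*x_2 + 3/2 ≠ 0; add h_5 = 7/20*x_2**2 - 31/20*x_2 + 3/2 to the basis.

S(f_2,f_3): lcm = x_1**2*x_2. S = -3/10*x_1**2 + 3/10*x_1*x_2**2 + 6/5*x_1*x_2 + 129/10*x_1 + 2*x_2**2 - 30*x_2.
  leading term x_1**2: subtract (3/10)·f_2 from -3/10*x_1**2 + 3/10*x_1*x_2**2 + 6/5*x_1*x_2 + 129/10*x_1 + 2*x_2**2 - 30*x_2 → 3/10*x_1*x_2**2 + 6/5*x_1*x_2 + 27/2*x_1 + 2*x_2**2 - 147/5*x_2 - 9
  leading term x_1*x_2**2: subtract (-3/20*x_2)·f_1 from 3/10*x_1*x_2**2 + 6/5*x_1*x_2 + 27/2*x_1 + 2*x_2**2 - 147/5*x_2 - 9 → 6/5*x_1*x_2 + 27/2*x_1 + 2*x_2**2 - 129/5*x_2 - 9
  leading term x_1*x_2: subtract (-3/5)·f_1 from 6/5*x_1*x_2 + 27/2*x_1 + 2*x_2**2 - 129/5*x_2 - 9 → 27/2*x_1 + 2*x_2**2 - 129/5*x_2 + 27/5
  leading term x_1: subtract (-9/8)·h_4 from 27/2*x_1 + 2*x_2**2 - 129/5*x_2 + 27/5 → -1/4*x_2**2 + 159/20*x_2 - 108/5
  leading term x_2**2: subtract (-5/7)·h_5 from -1/4*x_2**2 + 159/20*x_2 - 108/5 → 479/70*x_2 - 1437/70
  leading term x_2: no divisor's leading term divides it; move 479/70*x_2 to the remainder.
  leading term 1: no divisor's leading term divides it; move -1437/70 to the remainder.
  remainder 479/70*x_2 - 1437/70 ≠ 0; add h_6 = 479/70*x_2 - 1437/70 to the basis.

The other S-polynomials (S(f_1,h_4), S(f_2,h_4), S(f_3,h_4), S(f_1,h_5), S(f_2,h_5), S(f_3,h_5), S(h_4,h_5), S(f_1,h_6), S(f_2,h_6), S(f_3,h_6), S(h_4,h_6), S(h_5,h_6)) all reduce to 0 modulo the current basis, so we have a Gröbner basis.
Inter-reduce: drop elements whose leading term is divisible by another's, tail-reduce, and make monic.
Reduced Gröbner basis: {x_1 - 4, x_2 - 3}.

Elimination: the polynomial x_2 - 3 lies in the elimination ideal for x_2, so x_2 ∈ {3}. For each such x_2, the remaining basis elements (now univariate) give the rest of the solution.
  x_2 = 3: the earlier basis element becomes x_1 - 4 = 0, giving x_1 = 4 — point (4, 3).

{(4, 3)}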